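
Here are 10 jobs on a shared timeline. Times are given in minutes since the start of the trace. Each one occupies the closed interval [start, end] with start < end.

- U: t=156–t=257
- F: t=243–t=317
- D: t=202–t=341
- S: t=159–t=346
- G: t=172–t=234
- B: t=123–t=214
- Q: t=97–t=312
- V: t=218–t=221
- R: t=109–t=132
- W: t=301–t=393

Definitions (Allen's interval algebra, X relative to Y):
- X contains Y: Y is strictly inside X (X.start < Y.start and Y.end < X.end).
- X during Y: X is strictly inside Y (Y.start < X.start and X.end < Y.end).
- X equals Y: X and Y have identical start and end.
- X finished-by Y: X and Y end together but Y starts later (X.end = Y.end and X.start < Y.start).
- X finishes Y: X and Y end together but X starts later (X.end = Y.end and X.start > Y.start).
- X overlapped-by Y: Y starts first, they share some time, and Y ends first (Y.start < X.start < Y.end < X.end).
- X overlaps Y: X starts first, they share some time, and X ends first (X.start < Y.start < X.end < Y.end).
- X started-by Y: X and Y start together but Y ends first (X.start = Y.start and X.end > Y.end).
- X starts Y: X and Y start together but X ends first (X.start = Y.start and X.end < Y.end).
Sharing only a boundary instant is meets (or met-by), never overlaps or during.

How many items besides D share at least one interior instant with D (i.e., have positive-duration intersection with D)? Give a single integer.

Target D = [t=202, t=341].
B [t=123, t=214] → overlaps → counts.
F [t=243, t=317] → during → counts.
G [t=172, t=234] → overlaps → counts.
Q [t=97, t=312] → overlaps → counts.
R [t=109, t=132] → before → no.
S [t=159, t=346] → contains → counts.
U [t=156, t=257] → overlaps → counts.
V [t=218, t=221] → during → counts.
W [t=301, t=393] → overlapped-by → counts.
Total: 8.

8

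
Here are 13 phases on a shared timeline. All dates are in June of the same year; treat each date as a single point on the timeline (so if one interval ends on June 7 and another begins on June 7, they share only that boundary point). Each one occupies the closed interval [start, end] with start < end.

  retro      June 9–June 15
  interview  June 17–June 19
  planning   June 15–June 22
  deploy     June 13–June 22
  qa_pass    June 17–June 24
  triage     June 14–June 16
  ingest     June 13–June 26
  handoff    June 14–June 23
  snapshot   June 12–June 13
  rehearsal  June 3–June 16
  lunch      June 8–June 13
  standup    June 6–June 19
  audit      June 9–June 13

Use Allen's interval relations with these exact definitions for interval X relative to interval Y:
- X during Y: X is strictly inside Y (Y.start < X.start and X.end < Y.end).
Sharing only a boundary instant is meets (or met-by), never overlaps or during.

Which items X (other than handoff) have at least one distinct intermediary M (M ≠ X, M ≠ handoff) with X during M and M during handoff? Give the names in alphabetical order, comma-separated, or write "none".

interview

Target handoff = [June 14, June 23].
Intermediaries M with M during handoff: interview, planning.
Via interview — items with X during interview: none.
Via planning — items with X during planning: interview.
Union: interview.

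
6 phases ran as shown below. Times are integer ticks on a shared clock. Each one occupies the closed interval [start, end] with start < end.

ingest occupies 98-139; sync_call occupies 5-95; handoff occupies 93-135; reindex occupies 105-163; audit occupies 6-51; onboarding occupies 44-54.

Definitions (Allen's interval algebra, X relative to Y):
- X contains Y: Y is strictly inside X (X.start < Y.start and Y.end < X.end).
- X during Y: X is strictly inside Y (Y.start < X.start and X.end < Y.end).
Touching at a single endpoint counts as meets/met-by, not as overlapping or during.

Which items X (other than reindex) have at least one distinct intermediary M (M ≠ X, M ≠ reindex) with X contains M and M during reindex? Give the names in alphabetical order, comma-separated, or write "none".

none

Target reindex = [105, 163].
Intermediaries M with M during reindex: none.
Union: none.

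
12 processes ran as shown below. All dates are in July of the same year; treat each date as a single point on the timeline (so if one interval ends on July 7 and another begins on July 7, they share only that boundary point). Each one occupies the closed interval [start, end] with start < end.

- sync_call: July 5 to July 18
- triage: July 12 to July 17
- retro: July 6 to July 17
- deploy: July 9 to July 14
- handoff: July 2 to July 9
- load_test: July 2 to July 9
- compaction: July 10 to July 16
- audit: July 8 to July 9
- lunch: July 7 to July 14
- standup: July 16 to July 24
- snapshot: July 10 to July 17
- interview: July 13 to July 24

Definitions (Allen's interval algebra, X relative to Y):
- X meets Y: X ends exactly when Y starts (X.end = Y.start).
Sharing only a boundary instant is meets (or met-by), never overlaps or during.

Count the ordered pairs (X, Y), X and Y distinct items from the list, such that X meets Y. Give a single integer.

4

Checking all 132 ordered pairs for relation 'meets'; matching pairs in alphabetical order:
(audit, deploy): audit meets deploy ✓
(compaction, standup): compaction meets standup ✓
(handoff, deploy): handoff meets deploy ✓
(load_test, deploy): load_test meets deploy ✓
Count: 4.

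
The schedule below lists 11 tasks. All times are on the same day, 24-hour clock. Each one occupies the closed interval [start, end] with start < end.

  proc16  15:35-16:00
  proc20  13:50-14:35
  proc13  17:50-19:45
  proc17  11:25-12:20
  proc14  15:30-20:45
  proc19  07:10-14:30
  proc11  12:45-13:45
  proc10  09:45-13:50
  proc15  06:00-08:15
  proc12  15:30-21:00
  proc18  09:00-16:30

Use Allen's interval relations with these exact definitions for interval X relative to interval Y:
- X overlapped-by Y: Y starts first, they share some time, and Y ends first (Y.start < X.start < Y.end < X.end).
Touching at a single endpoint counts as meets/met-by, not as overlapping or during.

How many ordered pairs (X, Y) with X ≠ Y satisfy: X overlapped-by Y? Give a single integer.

5

Checking all 110 ordered pairs for relation 'overlapped-by'; matching pairs in alphabetical order:
(proc12, proc18): proc12 overlapped-by proc18 ✓
(proc14, proc18): proc14 overlapped-by proc18 ✓
(proc18, proc19): proc18 overlapped-by proc19 ✓
(proc19, proc15): proc19 overlapped-by proc15 ✓
(proc20, proc19): proc20 overlapped-by proc19 ✓
Count: 5.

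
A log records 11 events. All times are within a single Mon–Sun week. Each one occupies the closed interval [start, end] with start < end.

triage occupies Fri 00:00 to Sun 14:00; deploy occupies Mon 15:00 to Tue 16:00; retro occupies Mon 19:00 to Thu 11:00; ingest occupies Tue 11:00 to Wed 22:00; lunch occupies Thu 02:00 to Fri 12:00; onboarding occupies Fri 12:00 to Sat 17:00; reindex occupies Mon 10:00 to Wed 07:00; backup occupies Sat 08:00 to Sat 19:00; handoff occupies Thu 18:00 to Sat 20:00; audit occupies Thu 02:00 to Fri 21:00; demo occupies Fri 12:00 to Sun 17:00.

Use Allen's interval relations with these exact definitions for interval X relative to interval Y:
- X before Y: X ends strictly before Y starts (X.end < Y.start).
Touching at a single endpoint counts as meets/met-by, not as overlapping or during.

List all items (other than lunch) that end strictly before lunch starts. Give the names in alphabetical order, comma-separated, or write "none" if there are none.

deploy, ingest, reindex

Target lunch = [Thu 02:00, Fri 12:00].
audit [Thu 02:00, Fri 21:00] → started-by → no.
backup [Sat 08:00, Sat 19:00] → after → no.
demo [Fri 12:00, Sun 17:00] → met-by → no.
deploy [Mon 15:00, Tue 16:00] → before → yes.
handoff [Thu 18:00, Sat 20:00] → overlapped-by → no.
ingest [Tue 11:00, Wed 22:00] → before → yes.
onboarding [Fri 12:00, Sat 17:00] → met-by → no.
reindex [Mon 10:00, Wed 07:00] → before → yes.
retro [Mon 19:00, Thu 11:00] → overlaps → no.
triage [Fri 00:00, Sun 14:00] → overlapped-by → no.
Result: deploy, ingest, reindex.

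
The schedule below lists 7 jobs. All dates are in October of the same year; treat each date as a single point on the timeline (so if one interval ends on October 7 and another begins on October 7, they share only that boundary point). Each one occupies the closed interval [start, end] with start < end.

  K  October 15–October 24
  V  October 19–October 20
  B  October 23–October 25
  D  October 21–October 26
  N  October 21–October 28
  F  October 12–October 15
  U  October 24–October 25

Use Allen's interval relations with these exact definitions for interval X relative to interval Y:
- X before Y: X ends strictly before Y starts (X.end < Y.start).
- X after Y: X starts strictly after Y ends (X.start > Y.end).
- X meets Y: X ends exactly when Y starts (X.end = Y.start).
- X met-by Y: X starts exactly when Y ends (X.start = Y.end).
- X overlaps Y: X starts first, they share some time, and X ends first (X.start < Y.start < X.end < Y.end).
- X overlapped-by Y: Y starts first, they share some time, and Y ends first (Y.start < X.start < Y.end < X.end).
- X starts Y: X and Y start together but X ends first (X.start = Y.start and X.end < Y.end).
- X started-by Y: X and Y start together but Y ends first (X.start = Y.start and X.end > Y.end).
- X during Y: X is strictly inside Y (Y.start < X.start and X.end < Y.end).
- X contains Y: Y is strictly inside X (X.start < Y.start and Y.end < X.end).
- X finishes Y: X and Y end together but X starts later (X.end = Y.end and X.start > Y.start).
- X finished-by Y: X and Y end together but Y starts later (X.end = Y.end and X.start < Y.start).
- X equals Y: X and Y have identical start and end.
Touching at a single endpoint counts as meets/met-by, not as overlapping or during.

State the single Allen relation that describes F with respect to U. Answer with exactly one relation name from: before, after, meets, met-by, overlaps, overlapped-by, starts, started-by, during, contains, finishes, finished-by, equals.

before

F = [October 12, October 15]; U = [October 24, October 25].
Compare endpoints: F.start < U.start, F.start < U.end, F.end < U.start, F.end < U.end.
That pattern is 'before'.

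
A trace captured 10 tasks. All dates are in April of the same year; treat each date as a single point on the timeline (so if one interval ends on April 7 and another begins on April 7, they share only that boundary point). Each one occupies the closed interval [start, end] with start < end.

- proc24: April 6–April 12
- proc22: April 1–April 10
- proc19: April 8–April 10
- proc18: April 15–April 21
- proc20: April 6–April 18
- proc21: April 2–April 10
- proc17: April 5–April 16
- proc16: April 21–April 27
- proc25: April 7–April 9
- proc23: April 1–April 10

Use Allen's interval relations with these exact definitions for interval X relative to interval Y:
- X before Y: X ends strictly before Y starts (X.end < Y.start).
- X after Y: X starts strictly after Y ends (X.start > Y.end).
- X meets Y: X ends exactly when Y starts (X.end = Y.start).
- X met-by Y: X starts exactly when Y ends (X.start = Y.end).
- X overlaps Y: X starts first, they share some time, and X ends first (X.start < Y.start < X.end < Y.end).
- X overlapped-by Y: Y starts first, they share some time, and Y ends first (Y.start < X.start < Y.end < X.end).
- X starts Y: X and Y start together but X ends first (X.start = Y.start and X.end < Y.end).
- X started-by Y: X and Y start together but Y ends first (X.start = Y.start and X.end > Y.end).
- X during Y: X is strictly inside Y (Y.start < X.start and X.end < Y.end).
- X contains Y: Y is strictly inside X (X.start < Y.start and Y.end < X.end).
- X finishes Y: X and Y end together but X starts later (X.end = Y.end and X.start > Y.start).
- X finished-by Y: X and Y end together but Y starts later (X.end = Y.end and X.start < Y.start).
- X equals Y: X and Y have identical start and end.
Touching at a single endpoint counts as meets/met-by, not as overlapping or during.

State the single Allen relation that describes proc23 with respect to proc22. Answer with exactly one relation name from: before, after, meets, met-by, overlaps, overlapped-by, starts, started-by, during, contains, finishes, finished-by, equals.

equals

proc23 = [April 1, April 10]; proc22 = [April 1, April 10].
Compare endpoints: proc23.start = proc22.start, proc23.start < proc22.end, proc23.end > proc22.start, proc23.end = proc22.end.
That pattern is 'equals'.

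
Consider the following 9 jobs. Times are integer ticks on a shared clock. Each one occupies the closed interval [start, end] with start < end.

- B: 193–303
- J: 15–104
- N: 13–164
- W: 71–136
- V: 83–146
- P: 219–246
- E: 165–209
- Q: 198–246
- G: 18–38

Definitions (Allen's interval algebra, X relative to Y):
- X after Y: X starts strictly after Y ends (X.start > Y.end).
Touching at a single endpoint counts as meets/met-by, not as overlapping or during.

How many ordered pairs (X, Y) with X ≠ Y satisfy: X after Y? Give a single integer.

23

Checking all 72 ordered pairs for relation 'after'; matching pairs in alphabetical order:
(B, G): B after G ✓
(B, J): B after J ✓
(B, N): B after N ✓
(B, V): B after V ✓
(B, W): B after W ✓
(E, G): E after G ✓
(E, J): E after J ✓
(E, N): E after N ✓
(E, V): E after V ✓
(E, W): E after W ✓
(P, E): P after E ✓
(P, G): P after G ✓
(P, J): P after J ✓
(P, N): P after N ✓
(P, V): P after V ✓
(P, W): P after W ✓
(Q, G): Q after G ✓
(Q, J): Q after J ✓
(Q, N): Q after N ✓
(Q, V): Q after V ✓
(Q, W): Q after W ✓
(V, G): V after G ✓
(W, G): W after G ✓
Count: 23.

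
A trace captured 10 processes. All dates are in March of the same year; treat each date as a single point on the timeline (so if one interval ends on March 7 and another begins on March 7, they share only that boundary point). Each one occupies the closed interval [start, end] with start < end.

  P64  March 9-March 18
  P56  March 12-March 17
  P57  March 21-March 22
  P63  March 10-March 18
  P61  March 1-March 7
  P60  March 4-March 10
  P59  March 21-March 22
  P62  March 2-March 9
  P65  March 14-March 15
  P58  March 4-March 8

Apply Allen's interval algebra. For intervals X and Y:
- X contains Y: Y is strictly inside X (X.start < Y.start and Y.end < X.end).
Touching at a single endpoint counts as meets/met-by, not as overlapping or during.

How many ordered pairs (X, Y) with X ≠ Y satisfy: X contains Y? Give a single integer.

Checking all 90 ordered pairs for relation 'contains'; matching pairs in alphabetical order:
(P56, P65): P56 contains P65 ✓
(P62, P58): P62 contains P58 ✓
(P63, P56): P63 contains P56 ✓
(P63, P65): P63 contains P65 ✓
(P64, P56): P64 contains P56 ✓
(P64, P65): P64 contains P65 ✓
Count: 6.

6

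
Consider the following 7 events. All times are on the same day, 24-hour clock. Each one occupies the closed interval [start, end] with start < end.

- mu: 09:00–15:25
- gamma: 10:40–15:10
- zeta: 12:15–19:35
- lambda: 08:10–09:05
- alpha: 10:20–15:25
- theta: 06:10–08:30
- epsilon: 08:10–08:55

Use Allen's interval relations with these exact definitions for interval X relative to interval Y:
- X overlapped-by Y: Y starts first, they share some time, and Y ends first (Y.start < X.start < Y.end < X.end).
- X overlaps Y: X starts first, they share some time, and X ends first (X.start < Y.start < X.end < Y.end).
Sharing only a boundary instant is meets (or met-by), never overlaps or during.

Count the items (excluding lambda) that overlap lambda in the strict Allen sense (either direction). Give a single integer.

Target lambda = [08:10, 09:05].
alpha [10:20, 15:25] → after → no.
epsilon [08:10, 08:55] → starts → no.
gamma [10:40, 15:10] → after → no.
mu [09:00, 15:25] → overlapped-by → counts.
theta [06:10, 08:30] → overlaps → counts.
zeta [12:15, 19:35] → after → no.
Total: 2.

2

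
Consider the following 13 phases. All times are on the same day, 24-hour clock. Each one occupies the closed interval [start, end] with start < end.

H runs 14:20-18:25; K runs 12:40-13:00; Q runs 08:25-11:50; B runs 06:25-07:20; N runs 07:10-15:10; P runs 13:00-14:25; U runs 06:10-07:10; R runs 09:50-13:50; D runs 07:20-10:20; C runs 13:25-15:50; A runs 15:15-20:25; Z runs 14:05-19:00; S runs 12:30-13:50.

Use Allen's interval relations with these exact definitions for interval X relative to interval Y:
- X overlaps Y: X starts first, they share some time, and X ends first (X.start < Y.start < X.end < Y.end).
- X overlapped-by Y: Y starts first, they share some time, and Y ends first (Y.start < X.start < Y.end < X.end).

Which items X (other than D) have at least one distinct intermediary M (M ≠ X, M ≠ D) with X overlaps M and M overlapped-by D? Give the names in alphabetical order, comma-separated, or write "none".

Q

Target D = [07:20, 10:20].
Intermediaries M with M overlapped-by D: Q, R.
Via Q — items with X overlaps Q: none.
Via R — items with X overlaps R: Q.
Union: Q.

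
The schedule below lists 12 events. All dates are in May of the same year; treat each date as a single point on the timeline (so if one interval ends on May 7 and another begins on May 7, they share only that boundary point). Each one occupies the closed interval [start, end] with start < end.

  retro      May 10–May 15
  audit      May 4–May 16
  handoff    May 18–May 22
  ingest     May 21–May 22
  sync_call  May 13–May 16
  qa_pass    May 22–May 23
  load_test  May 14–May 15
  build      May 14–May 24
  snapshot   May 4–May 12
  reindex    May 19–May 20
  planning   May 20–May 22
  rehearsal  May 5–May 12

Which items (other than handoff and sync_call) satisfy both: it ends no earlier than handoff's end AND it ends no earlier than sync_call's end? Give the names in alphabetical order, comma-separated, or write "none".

Conditions: its end is no earlier than handoff's end (X.end >= May 22) AND its end is no earlier than sync_call's end (X.end >= May 16).
audit: end May 16 >= May 22? ✗; end May 16 >= May 16? ✓ → no.
build: end May 24 >= May 22? ✓; end May 24 >= May 16? ✓ → yes.
ingest: end May 22 >= May 22? ✓; end May 22 >= May 16? ✓ → yes.
load_test: end May 15 >= May 22? ✗; end May 15 >= May 16? ✗ → no.
planning: end May 22 >= May 22? ✓; end May 22 >= May 16? ✓ → yes.
qa_pass: end May 23 >= May 22? ✓; end May 23 >= May 16? ✓ → yes.
rehearsal: end May 12 >= May 22? ✗; end May 12 >= May 16? ✗ → no.
reindex: end May 20 >= May 22? ✗; end May 20 >= May 16? ✓ → no.
retro: end May 15 >= May 22? ✗; end May 15 >= May 16? ✗ → no.
snapshot: end May 12 >= May 22? ✗; end May 12 >= May 16? ✗ → no.
Result: build, ingest, planning, qa_pass.

build, ingest, planning, qa_pass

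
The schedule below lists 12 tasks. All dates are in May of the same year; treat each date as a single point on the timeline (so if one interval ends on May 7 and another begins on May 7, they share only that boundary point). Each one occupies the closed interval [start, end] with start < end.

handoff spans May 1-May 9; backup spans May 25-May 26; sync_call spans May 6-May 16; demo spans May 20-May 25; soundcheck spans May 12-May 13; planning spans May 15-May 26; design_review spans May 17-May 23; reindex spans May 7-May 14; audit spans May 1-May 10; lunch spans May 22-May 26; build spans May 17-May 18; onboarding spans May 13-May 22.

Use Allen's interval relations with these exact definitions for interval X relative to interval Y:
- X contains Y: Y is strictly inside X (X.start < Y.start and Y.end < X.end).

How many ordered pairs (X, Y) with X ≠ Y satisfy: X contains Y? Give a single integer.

7

Checking all 132 ordered pairs for relation 'contains'; matching pairs in alphabetical order:
(onboarding, build): onboarding contains build ✓
(planning, build): planning contains build ✓
(planning, demo): planning contains demo ✓
(planning, design_review): planning contains design_review ✓
(reindex, soundcheck): reindex contains soundcheck ✓
(sync_call, reindex): sync_call contains reindex ✓
(sync_call, soundcheck): sync_call contains soundcheck ✓
Count: 7.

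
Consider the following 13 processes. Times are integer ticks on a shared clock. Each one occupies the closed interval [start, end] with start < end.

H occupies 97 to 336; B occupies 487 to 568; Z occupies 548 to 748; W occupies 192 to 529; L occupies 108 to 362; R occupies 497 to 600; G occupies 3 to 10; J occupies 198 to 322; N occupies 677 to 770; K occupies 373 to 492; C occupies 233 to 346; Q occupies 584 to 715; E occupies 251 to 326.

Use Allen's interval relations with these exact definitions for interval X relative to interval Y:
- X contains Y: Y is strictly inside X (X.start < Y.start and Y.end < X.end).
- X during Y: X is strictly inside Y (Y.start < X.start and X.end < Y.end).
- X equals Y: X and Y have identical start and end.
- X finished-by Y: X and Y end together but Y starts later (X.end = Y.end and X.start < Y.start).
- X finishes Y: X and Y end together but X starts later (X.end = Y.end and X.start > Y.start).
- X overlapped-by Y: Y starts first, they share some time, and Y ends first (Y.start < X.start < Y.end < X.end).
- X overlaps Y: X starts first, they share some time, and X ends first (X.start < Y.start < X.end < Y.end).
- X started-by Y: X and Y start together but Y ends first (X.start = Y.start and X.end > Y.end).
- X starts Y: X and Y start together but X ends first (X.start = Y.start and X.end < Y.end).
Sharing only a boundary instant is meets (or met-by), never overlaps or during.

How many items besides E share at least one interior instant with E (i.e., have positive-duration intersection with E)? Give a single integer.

5

Target E = [251, 326].
B [487, 568] → after → no.
C [233, 346] → contains → counts.
G [3, 10] → before → no.
H [97, 336] → contains → counts.
J [198, 322] → overlaps → counts.
K [373, 492] → after → no.
L [108, 362] → contains → counts.
N [677, 770] → after → no.
Q [584, 715] → after → no.
R [497, 600] → after → no.
W [192, 529] → contains → counts.
Z [548, 748] → after → no.
Total: 5.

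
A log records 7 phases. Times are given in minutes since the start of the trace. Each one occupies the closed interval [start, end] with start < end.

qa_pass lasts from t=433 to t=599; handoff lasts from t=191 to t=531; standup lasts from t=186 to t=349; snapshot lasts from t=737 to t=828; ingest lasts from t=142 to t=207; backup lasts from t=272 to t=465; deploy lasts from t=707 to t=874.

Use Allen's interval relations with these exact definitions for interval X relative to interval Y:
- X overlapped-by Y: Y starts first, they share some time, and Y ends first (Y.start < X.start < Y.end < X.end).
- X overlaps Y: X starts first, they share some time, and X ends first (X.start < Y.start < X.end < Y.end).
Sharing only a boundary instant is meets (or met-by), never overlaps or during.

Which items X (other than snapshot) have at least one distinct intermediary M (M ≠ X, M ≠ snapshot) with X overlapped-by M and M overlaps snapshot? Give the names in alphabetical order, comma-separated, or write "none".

none

Target snapshot = [t=737, t=828].
Intermediaries M with M overlaps snapshot: none.
Union: none.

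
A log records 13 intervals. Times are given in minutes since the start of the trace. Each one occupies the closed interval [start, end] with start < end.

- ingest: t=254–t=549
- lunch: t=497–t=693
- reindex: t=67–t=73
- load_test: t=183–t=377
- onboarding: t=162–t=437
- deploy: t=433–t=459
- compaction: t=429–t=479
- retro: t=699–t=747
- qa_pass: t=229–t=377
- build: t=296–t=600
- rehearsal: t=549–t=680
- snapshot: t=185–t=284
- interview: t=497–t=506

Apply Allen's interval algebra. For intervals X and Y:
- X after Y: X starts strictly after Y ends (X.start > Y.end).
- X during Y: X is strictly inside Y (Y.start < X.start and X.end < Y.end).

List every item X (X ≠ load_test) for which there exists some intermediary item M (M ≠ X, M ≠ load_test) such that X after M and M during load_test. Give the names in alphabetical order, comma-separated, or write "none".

build, compaction, deploy, interview, lunch, rehearsal, retro

Target load_test = [t=183, t=377].
Intermediaries M with M during load_test: snapshot.
Via snapshot — items with X after snapshot: build, compaction, deploy, interview, lunch, rehearsal, retro.
Union: build, compaction, deploy, interview, lunch, rehearsal, retro.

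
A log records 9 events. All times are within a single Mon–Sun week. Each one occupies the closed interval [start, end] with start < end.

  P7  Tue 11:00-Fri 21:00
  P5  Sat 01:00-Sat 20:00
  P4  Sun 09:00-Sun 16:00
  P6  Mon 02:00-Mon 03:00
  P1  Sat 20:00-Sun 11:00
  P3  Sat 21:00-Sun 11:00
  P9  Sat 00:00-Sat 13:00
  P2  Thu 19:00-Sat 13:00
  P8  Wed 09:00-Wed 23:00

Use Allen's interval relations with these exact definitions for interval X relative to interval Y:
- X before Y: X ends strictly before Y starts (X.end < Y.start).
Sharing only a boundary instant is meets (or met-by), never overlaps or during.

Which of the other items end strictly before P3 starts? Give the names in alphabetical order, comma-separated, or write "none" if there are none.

Target P3 = [Sat 21:00, Sun 11:00].
P1 [Sat 20:00, Sun 11:00] → finished-by → no.
P2 [Thu 19:00, Sat 13:00] → before → yes.
P4 [Sun 09:00, Sun 16:00] → overlapped-by → no.
P5 [Sat 01:00, Sat 20:00] → before → yes.
P6 [Mon 02:00, Mon 03:00] → before → yes.
P7 [Tue 11:00, Fri 21:00] → before → yes.
P8 [Wed 09:00, Wed 23:00] → before → yes.
P9 [Sat 00:00, Sat 13:00] → before → yes.
Result: P2, P5, P6, P7, P8, P9.

P2, P5, P6, P7, P8, P9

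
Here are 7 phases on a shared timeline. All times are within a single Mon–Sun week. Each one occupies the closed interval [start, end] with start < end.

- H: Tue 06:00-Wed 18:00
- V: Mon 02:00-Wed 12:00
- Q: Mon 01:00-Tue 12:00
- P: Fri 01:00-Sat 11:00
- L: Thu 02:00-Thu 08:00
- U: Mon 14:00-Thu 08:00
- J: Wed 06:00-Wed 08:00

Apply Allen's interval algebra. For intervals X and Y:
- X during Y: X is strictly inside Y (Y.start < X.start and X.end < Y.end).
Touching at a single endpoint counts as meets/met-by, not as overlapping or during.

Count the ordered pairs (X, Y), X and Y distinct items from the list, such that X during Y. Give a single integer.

Checking all 42 ordered pairs for relation 'during'; matching pairs in alphabetical order:
(H, U): H during U ✓
(J, H): J during H ✓
(J, U): J during U ✓
(J, V): J during V ✓
Count: 4.

4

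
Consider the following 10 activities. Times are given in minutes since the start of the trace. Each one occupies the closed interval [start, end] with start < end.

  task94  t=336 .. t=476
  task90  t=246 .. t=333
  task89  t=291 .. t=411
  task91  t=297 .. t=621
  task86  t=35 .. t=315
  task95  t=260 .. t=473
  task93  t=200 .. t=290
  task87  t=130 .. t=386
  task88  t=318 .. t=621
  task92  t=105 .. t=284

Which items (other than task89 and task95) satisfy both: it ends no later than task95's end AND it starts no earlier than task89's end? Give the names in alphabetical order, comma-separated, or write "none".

none

Conditions: its end is no later than task95's end (X.end <= t=473) AND its start is no earlier than task89's end (X.start >= t=411).
task86: end t=315 <= t=473? ✓; start t=35 >= t=411? ✗ → no.
task87: end t=386 <= t=473? ✓; start t=130 >= t=411? ✗ → no.
task88: end t=621 <= t=473? ✗; start t=318 >= t=411? ✗ → no.
task90: end t=333 <= t=473? ✓; start t=246 >= t=411? ✗ → no.
task91: end t=621 <= t=473? ✗; start t=297 >= t=411? ✗ → no.
task92: end t=284 <= t=473? ✓; start t=105 >= t=411? ✗ → no.
task93: end t=290 <= t=473? ✓; start t=200 >= t=411? ✗ → no.
task94: end t=476 <= t=473? ✗; start t=336 >= t=411? ✗ → no.
Result: none.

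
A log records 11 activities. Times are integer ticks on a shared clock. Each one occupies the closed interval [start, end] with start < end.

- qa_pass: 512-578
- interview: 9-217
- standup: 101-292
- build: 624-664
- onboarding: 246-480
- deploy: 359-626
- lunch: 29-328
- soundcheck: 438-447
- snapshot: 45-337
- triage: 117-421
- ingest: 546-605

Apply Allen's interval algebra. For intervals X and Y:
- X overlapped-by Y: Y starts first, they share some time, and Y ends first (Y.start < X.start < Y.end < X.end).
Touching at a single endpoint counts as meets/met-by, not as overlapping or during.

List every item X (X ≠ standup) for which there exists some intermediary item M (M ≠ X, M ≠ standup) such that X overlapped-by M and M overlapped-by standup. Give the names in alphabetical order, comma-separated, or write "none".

deploy, onboarding

Target standup = [101, 292].
Intermediaries M with M overlapped-by standup: onboarding, triage.
Via onboarding — items with X overlapped-by onboarding: deploy.
Via triage — items with X overlapped-by triage: deploy, onboarding.
Union: deploy, onboarding.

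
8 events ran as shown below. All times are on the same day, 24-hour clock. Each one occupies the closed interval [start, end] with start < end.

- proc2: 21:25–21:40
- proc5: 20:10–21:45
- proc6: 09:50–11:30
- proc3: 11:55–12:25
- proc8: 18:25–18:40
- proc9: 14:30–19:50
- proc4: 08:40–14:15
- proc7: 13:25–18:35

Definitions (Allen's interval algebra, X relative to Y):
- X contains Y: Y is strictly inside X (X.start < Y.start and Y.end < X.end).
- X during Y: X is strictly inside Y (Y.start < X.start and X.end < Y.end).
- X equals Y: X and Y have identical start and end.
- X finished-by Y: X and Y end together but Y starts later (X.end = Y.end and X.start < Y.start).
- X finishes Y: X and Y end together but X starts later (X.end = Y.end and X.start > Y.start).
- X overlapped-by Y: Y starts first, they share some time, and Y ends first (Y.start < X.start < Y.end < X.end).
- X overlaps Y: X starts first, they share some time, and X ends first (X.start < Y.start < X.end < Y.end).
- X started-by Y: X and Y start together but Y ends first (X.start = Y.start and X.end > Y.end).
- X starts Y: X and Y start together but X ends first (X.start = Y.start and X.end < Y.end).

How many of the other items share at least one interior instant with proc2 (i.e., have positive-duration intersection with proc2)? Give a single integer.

1

Target proc2 = [21:25, 21:40].
proc3 [11:55, 12:25] → before → no.
proc4 [08:40, 14:15] → before → no.
proc5 [20:10, 21:45] → contains → counts.
proc6 [09:50, 11:30] → before → no.
proc7 [13:25, 18:35] → before → no.
proc8 [18:25, 18:40] → before → no.
proc9 [14:30, 19:50] → before → no.
Total: 1.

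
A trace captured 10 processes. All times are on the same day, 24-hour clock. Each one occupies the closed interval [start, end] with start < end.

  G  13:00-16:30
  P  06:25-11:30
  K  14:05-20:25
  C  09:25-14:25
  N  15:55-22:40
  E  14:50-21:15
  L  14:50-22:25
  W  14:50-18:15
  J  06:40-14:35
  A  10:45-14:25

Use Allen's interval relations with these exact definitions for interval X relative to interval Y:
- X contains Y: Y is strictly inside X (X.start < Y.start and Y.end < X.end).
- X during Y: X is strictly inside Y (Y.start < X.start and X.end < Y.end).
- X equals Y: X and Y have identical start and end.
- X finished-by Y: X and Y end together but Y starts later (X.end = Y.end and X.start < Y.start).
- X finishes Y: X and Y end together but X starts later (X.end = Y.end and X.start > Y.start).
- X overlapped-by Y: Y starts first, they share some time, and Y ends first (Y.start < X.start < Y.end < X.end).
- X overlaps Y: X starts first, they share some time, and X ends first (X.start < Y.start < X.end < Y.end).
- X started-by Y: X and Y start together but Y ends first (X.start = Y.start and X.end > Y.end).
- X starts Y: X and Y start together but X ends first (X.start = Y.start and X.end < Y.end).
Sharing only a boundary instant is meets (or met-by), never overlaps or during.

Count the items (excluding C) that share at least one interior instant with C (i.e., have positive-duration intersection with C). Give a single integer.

5

Target C = [09:25, 14:25].
A [10:45, 14:25] → finishes → counts.
E [14:50, 21:15] → after → no.
G [13:00, 16:30] → overlapped-by → counts.
J [06:40, 14:35] → contains → counts.
K [14:05, 20:25] → overlapped-by → counts.
L [14:50, 22:25] → after → no.
N [15:55, 22:40] → after → no.
P [06:25, 11:30] → overlaps → counts.
W [14:50, 18:15] → after → no.
Total: 5.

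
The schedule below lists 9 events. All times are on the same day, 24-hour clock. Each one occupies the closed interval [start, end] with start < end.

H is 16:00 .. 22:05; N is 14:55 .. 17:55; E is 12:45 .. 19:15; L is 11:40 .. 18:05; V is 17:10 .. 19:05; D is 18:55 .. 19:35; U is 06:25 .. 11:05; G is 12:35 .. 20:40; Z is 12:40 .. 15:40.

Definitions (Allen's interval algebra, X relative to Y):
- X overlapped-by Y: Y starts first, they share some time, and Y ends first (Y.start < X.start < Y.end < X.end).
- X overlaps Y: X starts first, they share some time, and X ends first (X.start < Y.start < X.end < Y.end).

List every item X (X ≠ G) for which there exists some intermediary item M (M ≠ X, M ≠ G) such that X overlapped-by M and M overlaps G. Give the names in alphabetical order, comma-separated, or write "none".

E, H, V

Target G = [12:35, 20:40].
Intermediaries M with M overlaps G: L.
Via L — items with X overlapped-by L: E, H, V.
Union: E, H, V.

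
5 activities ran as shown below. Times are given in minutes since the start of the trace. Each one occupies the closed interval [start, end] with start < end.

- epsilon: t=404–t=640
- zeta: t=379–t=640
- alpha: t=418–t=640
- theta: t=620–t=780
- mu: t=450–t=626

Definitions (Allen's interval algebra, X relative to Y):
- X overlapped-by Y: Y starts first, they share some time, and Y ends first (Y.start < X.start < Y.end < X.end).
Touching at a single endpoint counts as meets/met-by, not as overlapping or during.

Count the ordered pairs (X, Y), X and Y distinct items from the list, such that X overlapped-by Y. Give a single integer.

4

Checking all 20 ordered pairs for relation 'overlapped-by'; matching pairs in alphabetical order:
(theta, alpha): theta overlapped-by alpha ✓
(theta, epsilon): theta overlapped-by epsilon ✓
(theta, mu): theta overlapped-by mu ✓
(theta, zeta): theta overlapped-by zeta ✓
Count: 4.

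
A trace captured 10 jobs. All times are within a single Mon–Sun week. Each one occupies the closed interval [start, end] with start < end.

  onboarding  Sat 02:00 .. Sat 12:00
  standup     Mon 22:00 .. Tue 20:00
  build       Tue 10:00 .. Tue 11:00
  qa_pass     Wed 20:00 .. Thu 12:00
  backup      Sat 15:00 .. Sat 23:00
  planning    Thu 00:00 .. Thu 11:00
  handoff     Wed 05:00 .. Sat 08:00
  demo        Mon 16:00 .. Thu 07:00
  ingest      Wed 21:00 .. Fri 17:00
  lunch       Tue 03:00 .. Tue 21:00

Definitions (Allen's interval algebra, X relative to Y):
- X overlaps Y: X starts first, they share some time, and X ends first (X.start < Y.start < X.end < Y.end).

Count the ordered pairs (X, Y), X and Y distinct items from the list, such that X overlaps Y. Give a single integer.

Checking all 90 ordered pairs for relation 'overlaps'; matching pairs in alphabetical order:
(demo, handoff): demo overlaps handoff ✓
(demo, ingest): demo overlaps ingest ✓
(demo, planning): demo overlaps planning ✓
(demo, qa_pass): demo overlaps qa_pass ✓
(handoff, onboarding): handoff overlaps onboarding ✓
(qa_pass, ingest): qa_pass overlaps ingest ✓
(standup, lunch): standup overlaps lunch ✓
Count: 7.

7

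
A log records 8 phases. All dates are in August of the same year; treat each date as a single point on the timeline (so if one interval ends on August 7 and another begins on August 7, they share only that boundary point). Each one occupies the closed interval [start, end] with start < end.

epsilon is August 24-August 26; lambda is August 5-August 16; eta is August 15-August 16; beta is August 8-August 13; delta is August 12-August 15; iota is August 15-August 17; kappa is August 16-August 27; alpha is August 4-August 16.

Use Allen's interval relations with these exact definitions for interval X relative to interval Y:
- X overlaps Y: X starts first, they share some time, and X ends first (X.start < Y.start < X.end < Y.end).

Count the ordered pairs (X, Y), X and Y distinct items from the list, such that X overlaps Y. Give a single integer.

4

Checking all 56 ordered pairs for relation 'overlaps'; matching pairs in alphabetical order:
(alpha, iota): alpha overlaps iota ✓
(beta, delta): beta overlaps delta ✓
(iota, kappa): iota overlaps kappa ✓
(lambda, iota): lambda overlaps iota ✓
Count: 4.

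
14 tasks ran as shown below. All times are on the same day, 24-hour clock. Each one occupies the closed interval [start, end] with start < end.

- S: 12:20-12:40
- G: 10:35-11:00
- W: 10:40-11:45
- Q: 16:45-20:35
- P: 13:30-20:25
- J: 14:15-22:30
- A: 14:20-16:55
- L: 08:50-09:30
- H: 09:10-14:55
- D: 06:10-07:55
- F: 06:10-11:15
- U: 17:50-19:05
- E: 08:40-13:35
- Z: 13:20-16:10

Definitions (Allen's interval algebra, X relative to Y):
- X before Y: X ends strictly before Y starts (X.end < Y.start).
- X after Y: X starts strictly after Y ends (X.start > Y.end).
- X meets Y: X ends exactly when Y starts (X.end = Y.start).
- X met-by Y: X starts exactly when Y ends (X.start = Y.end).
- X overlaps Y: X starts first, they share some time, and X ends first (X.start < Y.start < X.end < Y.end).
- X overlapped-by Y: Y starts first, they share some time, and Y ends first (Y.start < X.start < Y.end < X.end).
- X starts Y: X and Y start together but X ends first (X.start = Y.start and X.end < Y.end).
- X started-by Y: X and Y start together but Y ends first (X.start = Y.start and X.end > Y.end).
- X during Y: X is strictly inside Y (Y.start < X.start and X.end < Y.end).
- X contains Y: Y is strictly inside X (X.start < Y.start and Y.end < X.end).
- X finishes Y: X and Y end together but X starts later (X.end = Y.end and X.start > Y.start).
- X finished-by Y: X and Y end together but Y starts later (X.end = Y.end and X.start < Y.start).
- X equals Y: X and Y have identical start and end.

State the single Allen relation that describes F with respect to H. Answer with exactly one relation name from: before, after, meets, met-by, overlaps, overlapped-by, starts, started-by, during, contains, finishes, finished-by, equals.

F = [06:10, 11:15]; H = [09:10, 14:55].
Compare endpoints: F.start < H.start, F.start < H.end, F.end > H.start, F.end < H.end.
That pattern is 'overlaps'.

overlaps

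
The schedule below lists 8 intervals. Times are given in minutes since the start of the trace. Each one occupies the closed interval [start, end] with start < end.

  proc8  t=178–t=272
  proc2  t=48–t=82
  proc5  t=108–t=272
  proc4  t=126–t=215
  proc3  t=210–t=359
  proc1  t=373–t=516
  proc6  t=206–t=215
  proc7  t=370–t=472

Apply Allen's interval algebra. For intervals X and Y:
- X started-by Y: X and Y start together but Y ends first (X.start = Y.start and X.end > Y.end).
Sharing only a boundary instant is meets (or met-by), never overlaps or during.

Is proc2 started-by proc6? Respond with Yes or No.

proc2 = [t=48, t=82], proc6 = [t=206, t=215].
Actual relation of proc2 to proc6: before.
Asked whether 'started-by' holds → No.

No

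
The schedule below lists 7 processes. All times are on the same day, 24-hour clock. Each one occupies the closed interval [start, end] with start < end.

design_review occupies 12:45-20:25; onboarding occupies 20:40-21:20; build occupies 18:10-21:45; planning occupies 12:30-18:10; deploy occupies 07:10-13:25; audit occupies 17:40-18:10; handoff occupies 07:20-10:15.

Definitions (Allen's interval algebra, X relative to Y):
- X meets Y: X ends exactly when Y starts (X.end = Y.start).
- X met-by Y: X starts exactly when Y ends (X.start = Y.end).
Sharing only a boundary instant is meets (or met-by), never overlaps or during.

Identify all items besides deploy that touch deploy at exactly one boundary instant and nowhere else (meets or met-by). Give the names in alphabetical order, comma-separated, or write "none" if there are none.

Target deploy = [07:10, 13:25].
audit [17:40, 18:10] → after → no.
build [18:10, 21:45] → after → no.
design_review [12:45, 20:25] → overlapped-by → no.
handoff [07:20, 10:15] → during → no.
onboarding [20:40, 21:20] → after → no.
planning [12:30, 18:10] → overlapped-by → no.
Result: none.

none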